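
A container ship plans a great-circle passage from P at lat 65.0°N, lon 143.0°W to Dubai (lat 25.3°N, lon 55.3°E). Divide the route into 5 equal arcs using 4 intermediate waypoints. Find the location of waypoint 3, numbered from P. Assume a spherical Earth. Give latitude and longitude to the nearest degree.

≈ lat 60°N, lon 64°E

Convert each endpoint to a unit vector on the sphere (x = cos φ cos λ, y = cos φ sin λ, z = sin φ).
The central angle between the endpoints is δ = arccos(p₁·p₂) ≈ 1.546 rad (88.6°).
Interpolate at f = 3/5 with slerp weights a = sin((1−f)δ)/sin δ ≈ 0.580, b = sin(fδ)/sin δ ≈ 0.801.
p = a·p₁ + b·p₂ ≈ (0.216, 0.447, 0.868); φ = arcsin(p_z) ≈ 60.20°, λ = atan2(p_y, p_x) ≈ 64.21°.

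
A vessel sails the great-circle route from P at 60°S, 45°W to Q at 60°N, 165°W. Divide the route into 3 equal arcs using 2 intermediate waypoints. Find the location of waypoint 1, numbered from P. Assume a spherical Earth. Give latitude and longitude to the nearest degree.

≈ 22°S, 93°W

The haversine formula gives a central angle δ ≈ 2.636 rad (151.0°) between the endpoints.
Interpolate at f = 1/3 with slerp weights a = sin((1−f)δ)/sin δ ≈ 2.030, b = sin(fδ)/sin δ ≈ 1.590.
p = a·p₁ + b·p₂ ≈ (-0.050, -0.923, -0.380); φ = arcsin(p_z) ≈ -22.36°, λ = atan2(p_y, p_x) ≈ -93.13°.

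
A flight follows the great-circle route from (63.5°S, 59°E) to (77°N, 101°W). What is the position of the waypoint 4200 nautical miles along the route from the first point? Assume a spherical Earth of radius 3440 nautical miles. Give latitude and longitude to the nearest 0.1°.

≈ (5.3°N, 42.6°E)

Convert each endpoint to a unit vector on the sphere (x = cos φ cos λ, y = cos φ sin λ, z = sin φ).
The central angle between the endpoints is δ = arccos(p₁·p₂) ≈ 2.881 rad (165.1°). The total great-circle distance is δ·R ≈ 2.881 × 3440 ≈ 9912 nmi, so the target fraction is f = 4200/9912 ≈ 0.424.
Interpolate at f ≈ 0.424 with slerp weights a = sin((1−f)δ)/sin δ ≈ 3.870, b = sin(fδ)/sin δ ≈ 3.650.
p = a·p₁ + b·p₂ ≈ (0.733, 0.674, 0.093); φ = arcsin(p_z) ≈ 5.35°, λ = atan2(p_y, p_x) ≈ 42.62°.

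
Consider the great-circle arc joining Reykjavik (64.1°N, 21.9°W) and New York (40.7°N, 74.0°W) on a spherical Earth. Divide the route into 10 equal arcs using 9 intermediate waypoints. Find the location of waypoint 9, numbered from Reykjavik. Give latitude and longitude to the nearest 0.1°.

Write both endpoints as unit vectors p₁, p₂ with components (cos φ cos λ, cos φ sin λ, sin φ).
The central angle between the endpoints is δ = arccos(p₁·p₂) ≈ 0.660 rad (37.8°).
Interpolate at f = 9/10 with slerp weights a = sin((1−f)δ)/sin δ ≈ 0.108, b = sin(fδ)/sin δ ≈ 0.913.
p = a·p₁ + b·p₂ ≈ (0.234, -0.683, 0.692); φ = arcsin(p_z) ≈ 43.79°, λ = atan2(p_y, p_x) ≈ -71.06°.

≈ (43.8°N, 71.1°W)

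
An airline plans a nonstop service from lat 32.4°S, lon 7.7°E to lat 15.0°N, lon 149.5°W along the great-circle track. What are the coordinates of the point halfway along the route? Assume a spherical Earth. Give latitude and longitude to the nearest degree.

≈ lat 36°S, lon 89°W

The haversine formula gives a central angle δ ≈ 2.669 rad (152.9°) between the endpoints.
Interpolate at f = 1/2 with slerp weights a = sin((1−f)δ)/sin δ ≈ 2.137, b = sin(fδ)/sin δ ≈ 2.137.
p = a·p₁ + b·p₂ ≈ (0.009, -0.806, -0.592); φ = arcsin(p_z) ≈ -36.30°, λ = atan2(p_y, p_x) ≈ -89.32°.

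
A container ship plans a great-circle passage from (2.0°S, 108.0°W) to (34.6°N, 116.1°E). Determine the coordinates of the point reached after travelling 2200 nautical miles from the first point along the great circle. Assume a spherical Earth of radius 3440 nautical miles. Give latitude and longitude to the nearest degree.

≈ (23°N, 136°W)

Convert each endpoint to a unit vector on the sphere (x = cos φ cos λ, y = cos φ sin λ, z = sin φ).
The central angle between the endpoints is δ = arccos(p₁·p₂) ≈ 2.228 rad (127.6°). The total great-circle distance is δ·R ≈ 2.228 × 3440 ≈ 7663 nmi, so the target fraction is f = 2200/7663 ≈ 0.287.
Interpolate at f ≈ 0.287 with slerp weights a = sin((1−f)δ)/sin δ ≈ 1.263, b = sin(fδ)/sin δ ≈ 0.754.
p = a·p₁ + b·p₂ ≈ (-0.663, -0.643, 0.384); φ = arcsin(p_z) ≈ 22.57°, λ = atan2(p_y, p_x) ≈ -135.87°.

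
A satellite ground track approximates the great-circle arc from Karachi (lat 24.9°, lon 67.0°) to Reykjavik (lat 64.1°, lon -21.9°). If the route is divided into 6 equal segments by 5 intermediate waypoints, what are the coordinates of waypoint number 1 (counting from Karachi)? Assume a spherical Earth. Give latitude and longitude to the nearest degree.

Convert each endpoint to a unit vector on the sphere (x = cos φ cos λ, y = cos φ sin λ, z = sin φ).
The central angle between the endpoints is δ = arccos(p₁·p₂) ≈ 1.174 rad (67.3°).
Interpolate at f = 1/6 with slerp weights a = sin((1−f)δ)/sin δ ≈ 0.899, b = sin(fδ)/sin δ ≈ 0.211.
p = a·p₁ + b·p₂ ≈ (0.404, 0.717, 0.568); φ = arcsin(p_z) ≈ 34.63°, λ = atan2(p_y, p_x) ≈ 60.58°.

≈ lat 35°, lon 61°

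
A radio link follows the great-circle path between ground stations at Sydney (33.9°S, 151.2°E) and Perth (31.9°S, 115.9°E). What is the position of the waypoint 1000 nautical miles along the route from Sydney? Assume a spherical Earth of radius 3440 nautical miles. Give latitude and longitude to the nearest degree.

≈ (34°S, 131°E)

Write both endpoints as unit vectors p₁, p₂ with components (cos φ cos λ, cos φ sin λ, sin φ).
The central angle between the endpoints is δ = arccos(p₁·p₂) ≈ 0.516 rad (29.6°). The total great-circle distance is δ·R ≈ 0.516 × 3440 ≈ 1775 nmi, so the target fraction is f = 1000/1775 ≈ 0.563.
Interpolate at f ≈ 0.563 with slerp weights a = sin((1−f)δ)/sin δ ≈ 0.453, b = sin(fδ)/sin δ ≈ 0.581.
p = a·p₁ + b·p₂ ≈ (-0.545, 0.625, -0.559); φ = arcsin(p_z) ≈ -34.02°, λ = atan2(p_y, p_x) ≈ 131.09°.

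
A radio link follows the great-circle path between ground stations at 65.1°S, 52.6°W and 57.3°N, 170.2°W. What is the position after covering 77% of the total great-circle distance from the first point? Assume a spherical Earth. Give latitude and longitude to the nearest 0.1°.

≈ 29.4°N, 140.8°W

The haversine formula gives a central angle δ ≈ 2.623 rad (150.3°) between the endpoints.
Interpolate at f = 0.77 with slerp weights a = sin((1−f)δ)/sin δ ≈ 1.145, b = sin(fδ)/sin δ ≈ 1.818.
p = a·p₁ + b·p₂ ≈ (-0.675, -0.550, 0.491); φ = arcsin(p_z) ≈ 29.43°, λ = atan2(p_y, p_x) ≈ -140.82°.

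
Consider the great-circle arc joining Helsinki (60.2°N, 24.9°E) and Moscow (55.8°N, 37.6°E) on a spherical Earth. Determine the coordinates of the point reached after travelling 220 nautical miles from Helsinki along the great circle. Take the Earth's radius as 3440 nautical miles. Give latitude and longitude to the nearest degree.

≈ (58°N, 31°E)

The haversine formula gives a central angle δ ≈ 0.140 rad (8.0°) between the endpoints. The total great-circle distance is δ·R ≈ 0.140 × 3440 ≈ 482 nmi, so the target fraction is f = 220/482 ≈ 0.457.
Interpolate at f ≈ 0.457 with slerp weights a = sin((1−f)δ)/sin δ ≈ 0.544, b = sin(fδ)/sin δ ≈ 0.458.
p = a·p₁ + b·p₂ ≈ (0.449, 0.271, 0.851); φ = arcsin(p_z) ≈ 58.35°, λ = atan2(p_y, p_x) ≈ 31.09°.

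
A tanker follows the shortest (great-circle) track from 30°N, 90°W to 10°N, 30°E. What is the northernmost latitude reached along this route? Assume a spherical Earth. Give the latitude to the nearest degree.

The great circle lies in the plane with unit normal n̂ = (p₁ × p₂)/|p₁ × p₂|.
Here n̂_z ≈ +0.785; the vertex latitude is φ_max = arccos|n̂_z| ≈ 38.3°.

≈ 38°N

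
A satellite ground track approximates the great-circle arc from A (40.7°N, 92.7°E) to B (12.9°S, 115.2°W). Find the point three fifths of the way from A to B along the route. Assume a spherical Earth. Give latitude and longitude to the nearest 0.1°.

From cos δ = sin φ₁ sin φ₂ + cos φ₁ cos φ₂ cos Δλ, the central angle is δ ≈ 2.496 rad (143.0°).
Interpolate at f = 3/5 with slerp weights a = sin((1−f)δ)/sin δ ≈ 1.397, b = sin(fδ)/sin δ ≈ 1.657.
p = a·p₁ + b·p₂ ≈ (-0.738, -0.404, 0.541); φ = arcsin(p_z) ≈ 32.75°, λ = atan2(p_y, p_x) ≈ -151.30°.

≈ (32.7°N, 151.3°W)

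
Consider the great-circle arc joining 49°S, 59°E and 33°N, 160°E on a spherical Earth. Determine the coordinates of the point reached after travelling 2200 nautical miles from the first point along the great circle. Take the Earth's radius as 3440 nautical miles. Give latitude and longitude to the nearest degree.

Write both endpoints as unit vectors p₁, p₂ with components (cos φ cos λ, cos φ sin λ, sin φ).
The central angle between the endpoints is δ = arccos(p₁·p₂) ≈ 2.113 rad (121.1°). The total great-circle distance is δ·R ≈ 2.113 × 3440 ≈ 7269 nmi, so the target fraction is f = 2200/7269 ≈ 0.303.
Interpolate at f ≈ 0.303 with slerp weights a = sin((1−f)δ)/sin δ ≈ 1.162, b = sin(fδ)/sin δ ≈ 0.697.
p = a·p₁ + b·p₂ ≈ (-0.157, 0.853, -0.497); φ = arcsin(p_z) ≈ -29.83°, λ = atan2(p_y, p_x) ≈ 100.39°.

≈ 30°S, 100°E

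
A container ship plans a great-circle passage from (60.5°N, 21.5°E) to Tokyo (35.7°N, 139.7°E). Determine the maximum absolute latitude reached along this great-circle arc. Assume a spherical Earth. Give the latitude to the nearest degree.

≈ 68°N

The great circle lies in the plane with unit normal n̂ = (p₁ × p₂)/|p₁ × p₂|.
Here n̂_z ≈ +0.372; the vertex latitude is φ_max = arccos|n̂_z| ≈ 68.2°.
Check via Clairaut: cos φ_max = |cos φ₁| · sin C = cos(60.5°)·sin(49.0°) ≈ 0.372, again giving ≈ 68.2°.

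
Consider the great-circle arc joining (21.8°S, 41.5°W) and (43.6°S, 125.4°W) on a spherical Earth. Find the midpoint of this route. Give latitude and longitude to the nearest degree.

≈ (41°S, 77°W)

Write both endpoints as unit vectors p₁, p₂ with components (cos φ cos λ, cos φ sin λ, sin φ).
The central angle between the endpoints is δ = arccos(p₁·p₂) ≈ 1.237 rad (70.9°).
Interpolate at f = 1/2 with slerp weights a = sin((1−f)δ)/sin δ ≈ 0.614, b = sin(fδ)/sin δ ≈ 0.614.
p = a·p₁ + b·p₂ ≈ (0.169, -0.740, -0.651); φ = arcsin(p_z) ≈ -40.63°, λ = atan2(p_y, p_x) ≈ -77.11°.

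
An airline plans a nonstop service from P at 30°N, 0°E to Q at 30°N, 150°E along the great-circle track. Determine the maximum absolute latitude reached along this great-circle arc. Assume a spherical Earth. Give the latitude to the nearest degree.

The great circle lies in the plane with unit normal n̂ = (p₁ × p₂)/|p₁ × p₂|.
Here n̂_z ≈ +0.409; the vertex latitude is φ_max = arccos|n̂_z| ≈ 65.9°.
Check via Clairaut: cos φ_max = |cos φ₁| · sin C = cos(30.0°)·sin(28.2°) ≈ 0.409, again giving ≈ 65.9°.

≈ 66°N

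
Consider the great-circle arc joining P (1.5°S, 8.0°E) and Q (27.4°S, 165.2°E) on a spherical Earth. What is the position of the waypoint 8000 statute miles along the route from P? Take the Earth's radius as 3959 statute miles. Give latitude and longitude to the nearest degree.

≈ (46°S, 139°E)

Convert each endpoint to a unit vector on the sphere (x = cos φ cos λ, y = cos φ sin λ, z = sin φ).
The central angle between the endpoints is δ = arccos(p₁·p₂) ≈ 2.508 rad (143.7°). The total great-circle distance is δ·R ≈ 2.508 × 3959 ≈ 9931 mi, so the target fraction is f = 8000/9931 ≈ 0.806.
Interpolate at f ≈ 0.806 with slerp weights a = sin((1−f)δ)/sin δ ≈ 0.792, b = sin(fδ)/sin δ ≈ 1.522.
p = a·p₁ + b·p₂ ≈ (-0.522, 0.455, -0.721); φ = arcsin(p_z) ≈ -46.14°, λ = atan2(p_y, p_x) ≈ 138.93°.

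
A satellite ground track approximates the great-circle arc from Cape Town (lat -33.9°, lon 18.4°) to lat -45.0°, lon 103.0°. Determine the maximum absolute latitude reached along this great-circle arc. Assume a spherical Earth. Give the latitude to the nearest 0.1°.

The great circle lies in the plane with unit normal n̂ = (p₁ × p₂)/|p₁ × p₂|.
Here n̂_z ≈ +0.654; the vertex latitude is φ_max = arccos|n̂_z| ≈ 49.1°.
Check via Clairaut: cos φ_max = |cos φ₁| · sin C = cos(33.9°)·sin(128.0°) ≈ 0.654, again giving ≈ 49.1°.

≈ -49.1°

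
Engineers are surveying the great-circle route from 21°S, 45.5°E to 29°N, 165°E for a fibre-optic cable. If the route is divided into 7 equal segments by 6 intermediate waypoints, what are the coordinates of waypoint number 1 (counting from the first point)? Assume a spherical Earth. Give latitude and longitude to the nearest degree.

The haversine formula gives a central angle δ ≈ 2.184 rad (125.2°) between the endpoints.
Interpolate at f = 1/7 with slerp weights a = sin((1−f)δ)/sin δ ≈ 1.168, b = sin(fδ)/sin δ ≈ 0.376.
p = a·p₁ + b·p₂ ≈ (0.447, 0.863, -0.236); φ = arcsin(p_z) ≈ -13.68°, λ = atan2(p_y, p_x) ≈ 62.61°.

≈ 14°S, 63°E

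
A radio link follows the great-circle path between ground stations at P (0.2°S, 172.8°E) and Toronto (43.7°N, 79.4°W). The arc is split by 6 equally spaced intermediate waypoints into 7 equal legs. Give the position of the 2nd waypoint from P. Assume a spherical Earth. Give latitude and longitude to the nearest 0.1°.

Write both endpoints as unit vectors p₁, p₂ with components (cos φ cos λ, cos φ sin λ, sin φ).
The central angle between the endpoints is δ = arccos(p₁·p₂) ≈ 1.796 rad (102.9°).
Interpolate at f = 2/7 with slerp weights a = sin((1−f)δ)/sin δ ≈ 0.984, b = sin(fδ)/sin δ ≈ 0.504.
p = a·p₁ + b·p₂ ≈ (-0.909, -0.235, 0.345); φ = arcsin(p_z) ≈ 20.15°, λ = atan2(p_y, p_x) ≈ -165.53°.

≈ (20.2°N, 165.5°W)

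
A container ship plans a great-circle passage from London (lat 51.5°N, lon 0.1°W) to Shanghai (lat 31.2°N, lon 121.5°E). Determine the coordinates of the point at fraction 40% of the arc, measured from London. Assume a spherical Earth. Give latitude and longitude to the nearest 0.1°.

Convert each endpoint to a unit vector on the sphere (x = cos φ cos λ, y = cos φ sin λ, z = sin φ).
The central angle between the endpoints is δ = arccos(p₁·p₂) ≈ 1.444 rad (82.7°).
Interpolate at f = 0.40 with slerp weights a = sin((1−f)δ)/sin δ ≈ 0.768, b = sin(fδ)/sin δ ≈ 0.550.
p = a·p₁ + b·p₂ ≈ (0.232, 0.401, 0.886); φ = arcsin(p_z) ≈ 62.42°, λ = atan2(p_y, p_x) ≈ 59.90°.

≈ lat 62.4°N, lon 59.9°E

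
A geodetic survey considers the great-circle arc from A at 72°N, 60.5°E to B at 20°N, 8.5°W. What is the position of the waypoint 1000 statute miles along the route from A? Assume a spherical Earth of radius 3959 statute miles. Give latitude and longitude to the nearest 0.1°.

From cos δ = sin φ₁ sin φ₂ + cos φ₁ cos φ₂ cos Δλ, the central angle is δ ≈ 1.127 rad (64.6°). The total great-circle distance is δ·R ≈ 1.127 × 3959 ≈ 4462 mi, so the target fraction is f = 1000/4462 ≈ 0.224.
Interpolate at f ≈ 0.224 with slerp weights a = sin((1−f)δ)/sin δ ≈ 0.849, b = sin(fδ)/sin δ ≈ 0.277.
p = a·p₁ + b·p₂ ≈ (0.386, 0.190, 0.903); φ = arcsin(p_z) ≈ 64.49°, λ = atan2(p_y, p_x) ≈ 26.19°.

≈ 64.5°N, 26.2°E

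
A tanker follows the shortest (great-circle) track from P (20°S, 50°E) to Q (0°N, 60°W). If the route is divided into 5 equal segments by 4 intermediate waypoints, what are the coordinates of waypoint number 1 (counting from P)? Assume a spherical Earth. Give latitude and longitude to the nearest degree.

Convert each endpoint to a unit vector on the sphere (x = cos φ cos λ, y = cos φ sin λ, z = sin φ).
The central angle between the endpoints is δ = arccos(p₁·p₂) ≈ 1.898 rad (108.7°).
Interpolate at f = 1/5 with slerp weights a = sin((1−f)δ)/sin δ ≈ 1.055, b = sin(fδ)/sin δ ≈ 0.391.
p = a·p₁ + b·p₂ ≈ (0.833, 0.420, -0.361); φ = arcsin(p_z) ≈ -21.14°, λ = atan2(p_y, p_x) ≈ 26.78°.

≈ (21°S, 27°E)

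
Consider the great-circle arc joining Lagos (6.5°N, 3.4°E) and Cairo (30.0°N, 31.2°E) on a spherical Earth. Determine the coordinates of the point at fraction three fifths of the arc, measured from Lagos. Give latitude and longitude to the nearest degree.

≈ 21°N, 19°E

From cos δ = sin φ₁ sin φ₂ + cos φ₁ cos φ₂ cos Δλ, the central angle is δ ≈ 0.613 rad (35.1°).
Interpolate at f = 3/5 with slerp weights a = sin((1−f)δ)/sin δ ≈ 0.422, b = sin(fδ)/sin δ ≈ 0.625.
p = a·p₁ + b·p₂ ≈ (0.881, 0.305, 0.360); φ = arcsin(p_z) ≈ 21.12°, λ = atan2(p_y, p_x) ≈ 19.10°.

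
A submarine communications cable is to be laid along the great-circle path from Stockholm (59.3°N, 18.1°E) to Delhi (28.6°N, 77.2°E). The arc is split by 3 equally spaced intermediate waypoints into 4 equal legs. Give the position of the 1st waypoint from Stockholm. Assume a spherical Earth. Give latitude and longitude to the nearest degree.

≈ 55°N, 40°E

From cos δ = sin φ₁ sin φ₂ + cos φ₁ cos φ₂ cos Δλ, the central angle is δ ≈ 0.874 rad (50.1°).
Interpolate at f = 1/4 with slerp weights a = sin((1−f)δ)/sin δ ≈ 0.795, b = sin(fδ)/sin δ ≈ 0.283.
p = a·p₁ + b·p₂ ≈ (0.441, 0.368, 0.819); φ = arcsin(p_z) ≈ 54.96°, λ = atan2(p_y, p_x) ≈ 39.87°.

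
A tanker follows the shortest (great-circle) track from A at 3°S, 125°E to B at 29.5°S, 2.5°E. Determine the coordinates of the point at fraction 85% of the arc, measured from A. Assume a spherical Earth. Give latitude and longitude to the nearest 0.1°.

≈ 34.0°S, 22.3°E

From cos δ = sin φ₁ sin φ₂ + cos φ₁ cos φ₂ cos Δλ, the central angle is δ ≈ 2.028 rad (116.2°).
Interpolate at f = 0.85 with slerp weights a = sin((1−f)δ)/sin δ ≈ 0.334, b = sin(fδ)/sin δ ≈ 1.101.
p = a·p₁ + b·p₂ ≈ (0.766, 0.315, -0.560); φ = arcsin(p_z) ≈ -34.04°, λ = atan2(p_y, p_x) ≈ 22.33°.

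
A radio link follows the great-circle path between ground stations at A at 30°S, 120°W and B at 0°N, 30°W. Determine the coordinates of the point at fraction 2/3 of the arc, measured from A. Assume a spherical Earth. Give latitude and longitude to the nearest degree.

≈ 14°S, 57°W

The haversine formula gives a central angle δ ≈ 1.571 rad (90.0°) between the endpoints.
Interpolate at f = 2/3 with slerp weights a = sin((1−f)δ)/sin δ ≈ 0.500, b = sin(fδ)/sin δ ≈ 0.866.
p = a·p₁ + b·p₂ ≈ (0.533, -0.808, -0.250); φ = arcsin(p_z) ≈ -14.48°, λ = atan2(p_y, p_x) ≈ -56.57°.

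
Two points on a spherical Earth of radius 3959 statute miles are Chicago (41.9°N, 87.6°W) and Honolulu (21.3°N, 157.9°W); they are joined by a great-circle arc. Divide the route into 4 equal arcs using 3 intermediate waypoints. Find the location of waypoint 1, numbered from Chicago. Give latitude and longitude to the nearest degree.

Convert each endpoint to a unit vector on the sphere (x = cos φ cos λ, y = cos φ sin λ, z = sin φ).
The central angle between the endpoints is δ = arccos(p₁·p₂) ≈ 1.074 rad (61.6°).
Interpolate at f = 1/4 with slerp weights a = sin((1−f)δ)/sin δ ≈ 0.820, b = sin(fδ)/sin δ ≈ 0.302.
p = a·p₁ + b·p₂ ≈ (-0.235, -0.716, 0.658); φ = arcsin(p_z) ≈ 41.11°, λ = atan2(p_y, p_x) ≈ -108.17°.

≈ (41°N, 108°W)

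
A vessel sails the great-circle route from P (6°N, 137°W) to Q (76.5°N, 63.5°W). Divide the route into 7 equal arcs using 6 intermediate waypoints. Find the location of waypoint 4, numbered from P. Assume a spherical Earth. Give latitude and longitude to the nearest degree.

≈ (50°N, 122°W)

Convert each endpoint to a unit vector on the sphere (x = cos φ cos λ, y = cos φ sin λ, z = sin φ).
The central angle between the endpoints is δ = arccos(p₁·p₂) ≈ 1.402 rad (80.4°).
Interpolate at f = 4/7 with slerp weights a = sin((1−f)δ)/sin δ ≈ 0.574, b = sin(fδ)/sin δ ≈ 0.729.
p = a·p₁ + b·p₂ ≈ (-0.341, -0.541, 0.768); φ = arcsin(p_z) ≈ 50.21°, λ = atan2(p_y, p_x) ≈ -122.23°.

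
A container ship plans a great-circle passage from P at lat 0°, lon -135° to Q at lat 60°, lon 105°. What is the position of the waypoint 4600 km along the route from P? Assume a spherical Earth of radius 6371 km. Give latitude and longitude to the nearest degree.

≈ lat 36°, lon -156°

Convert each endpoint to a unit vector on the sphere (x = cos φ cos λ, y = cos φ sin λ, z = sin φ).
The central angle between the endpoints is δ = arccos(p₁·p₂) ≈ 1.823 rad (104.5°). The total great-circle distance is δ·R ≈ 1.823 × 6371 ≈ 11617 km, so the target fraction is f = 4600/11617 ≈ 0.396.
Interpolate at f ≈ 0.396 with slerp weights a = sin((1−f)δ)/sin δ ≈ 0.921, b = sin(fδ)/sin δ ≈ 0.683.
p = a·p₁ + b·p₂ ≈ (-0.740, -0.322, 0.591); φ = arcsin(p_z) ≈ 36.24°, λ = atan2(p_y, p_x) ≈ -156.50°.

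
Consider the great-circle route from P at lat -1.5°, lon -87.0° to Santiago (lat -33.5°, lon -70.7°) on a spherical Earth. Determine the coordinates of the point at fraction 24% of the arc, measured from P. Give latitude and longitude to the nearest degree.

≈ lat -9°, lon -84°

Convert each endpoint to a unit vector on the sphere (x = cos φ cos λ, y = cos φ sin λ, z = sin φ).
The central angle between the endpoints is δ = arccos(p₁·p₂) ≈ 0.619 rad (35.5°).
Interpolate at f = 0.24 with slerp weights a = sin((1−f)δ)/sin δ ≈ 0.781, b = sin(fδ)/sin δ ≈ 0.255.
p = a·p₁ + b·p₂ ≈ (0.111, -0.981, -0.161); φ = arcsin(p_z) ≈ -9.28°, λ = atan2(p_y, p_x) ≈ -83.53°.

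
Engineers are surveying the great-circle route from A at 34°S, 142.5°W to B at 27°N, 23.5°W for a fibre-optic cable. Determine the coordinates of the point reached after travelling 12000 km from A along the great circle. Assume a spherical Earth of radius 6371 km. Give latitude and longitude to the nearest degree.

≈ 18°N, 43°W

The haversine formula gives a central angle δ ≈ 2.229 rad (127.7°) between the endpoints. The total great-circle distance is δ·R ≈ 2.229 × 6371 ≈ 14203 km, so the target fraction is f = 12000/14203 ≈ 0.845.
Interpolate at f ≈ 0.845 with slerp weights a = sin((1−f)δ)/sin δ ≈ 0.429, b = sin(fδ)/sin δ ≈ 1.203.
p = a·p₁ + b·p₂ ≈ (0.701, -0.644, 0.307); φ = arcsin(p_z) ≈ 17.85°, λ = atan2(p_y, p_x) ≈ -42.56°.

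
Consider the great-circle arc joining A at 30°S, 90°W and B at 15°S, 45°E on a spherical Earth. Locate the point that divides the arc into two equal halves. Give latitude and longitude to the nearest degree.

Convert each endpoint to a unit vector on the sphere (x = cos φ cos λ, y = cos φ sin λ, z = sin φ).
The central angle between the endpoints is δ = arccos(p₁·p₂) ≈ 2.051 rad (117.5°).
Interpolate at f = 1/2 with slerp weights a = sin((1−f)δ)/sin δ ≈ 0.964, b = sin(fδ)/sin δ ≈ 0.964.
p = a·p₁ + b·p₂ ≈ (0.659, -0.176, -0.732); φ = arcsin(p_z) ≈ -47.02°, λ = atan2(p_y, p_x) ≈ -15.00°.

≈ 47°S, 15°W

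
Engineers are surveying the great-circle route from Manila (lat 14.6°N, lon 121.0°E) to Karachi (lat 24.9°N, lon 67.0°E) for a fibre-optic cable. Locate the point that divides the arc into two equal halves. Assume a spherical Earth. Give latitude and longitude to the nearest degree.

Write both endpoints as unit vectors p₁, p₂ with components (cos φ cos λ, cos φ sin λ, sin φ).
The central angle between the endpoints is δ = arccos(p₁·p₂) ≈ 0.899 rad (51.5°).
Interpolate at f = 1/2 with slerp weights a = sin((1−f)δ)/sin δ ≈ 0.555, b = sin(fδ)/sin δ ≈ 0.555.
p = a·p₁ + b·p₂ ≈ (-0.080, 0.924, 0.374); φ = arcsin(p_z) ≈ 21.94°, λ = atan2(p_y, p_x) ≈ 94.94°.

≈ lat 22°N, lon 95°E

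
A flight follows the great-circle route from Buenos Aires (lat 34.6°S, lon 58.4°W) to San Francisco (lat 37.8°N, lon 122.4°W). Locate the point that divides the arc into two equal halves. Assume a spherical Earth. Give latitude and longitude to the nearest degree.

Convert each endpoint to a unit vector on the sphere (x = cos φ cos λ, y = cos φ sin λ, z = sin φ).
The central angle between the endpoints is δ = arccos(p₁·p₂) ≈ 1.634 rad (93.6°).
Interpolate at f = 1/2 with slerp weights a = sin((1−f)δ)/sin δ ≈ 0.730, b = sin(fδ)/sin δ ≈ 0.730.
p = a·p₁ + b·p₂ ≈ (0.006, -0.999, 0.033); φ = arcsin(p_z) ≈ 1.89°, λ = atan2(p_y, p_x) ≈ -89.67°.

≈ lat 2°N, lon 90°W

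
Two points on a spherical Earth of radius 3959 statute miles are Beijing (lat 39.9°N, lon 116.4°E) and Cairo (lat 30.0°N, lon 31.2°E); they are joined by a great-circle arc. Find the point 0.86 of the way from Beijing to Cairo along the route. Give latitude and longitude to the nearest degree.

≈ lat 35°N, lon 41°E

Write both endpoints as unit vectors p₁, p₂ with components (cos φ cos λ, cos φ sin λ, sin φ).
The central angle between the endpoints is δ = arccos(p₁·p₂) ≈ 1.185 rad (67.9°).
Interpolate at f = 0.86 with slerp weights a = sin((1−f)δ)/sin δ ≈ 0.178, b = sin(fδ)/sin δ ≈ 0.919.
p = a·p₁ + b·p₂ ≈ (0.620, 0.535, 0.574); φ = arcsin(p_z) ≈ 35.02°, λ = atan2(p_y, p_x) ≈ 40.78°.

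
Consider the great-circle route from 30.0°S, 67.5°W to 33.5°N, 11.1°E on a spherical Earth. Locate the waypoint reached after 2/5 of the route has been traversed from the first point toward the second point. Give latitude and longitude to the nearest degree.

Convert each endpoint to a unit vector on the sphere (x = cos φ cos λ, y = cos φ sin λ, z = sin φ).
The central angle between the endpoints is δ = arccos(p₁·p₂) ≈ 1.704 rad (97.7°).
Interpolate at f = 2/5 with slerp weights a = sin((1−f)δ)/sin δ ≈ 0.861, b = sin(fδ)/sin δ ≈ 0.636.
p = a·p₁ + b·p₂ ≈ (0.806, -0.587, -0.080); φ = arcsin(p_z) ≈ -4.57°, λ = atan2(p_y, p_x) ≈ -36.07°.

≈ 5°S, 36°W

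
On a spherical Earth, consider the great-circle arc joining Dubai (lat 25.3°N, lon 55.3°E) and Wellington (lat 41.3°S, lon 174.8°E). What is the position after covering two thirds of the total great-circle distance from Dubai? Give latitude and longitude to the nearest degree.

≈ lat 28°S, lon 125°E

Convert each endpoint to a unit vector on the sphere (x = cos φ cos λ, y = cos φ sin λ, z = sin φ).
The central angle between the endpoints is δ = arccos(p₁·p₂) ≈ 2.235 rad (128.1°).
Interpolate at f = 2/3 with slerp weights a = sin((1−f)δ)/sin δ ≈ 0.861, b = sin(fδ)/sin δ ≈ 1.266.
p = a·p₁ + b·p₂ ≈ (-0.504, 0.726, -0.468); φ = arcsin(p_z) ≈ -27.87°, λ = atan2(p_y, p_x) ≈ 124.76°.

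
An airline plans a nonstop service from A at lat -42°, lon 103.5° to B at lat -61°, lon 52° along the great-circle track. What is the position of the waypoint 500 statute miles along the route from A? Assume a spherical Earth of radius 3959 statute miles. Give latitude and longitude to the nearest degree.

≈ lat -47°, lon 97°

Convert each endpoint to a unit vector on the sphere (x = cos φ cos λ, y = cos φ sin λ, z = sin φ).
The central angle between the endpoints is δ = arccos(p₁·p₂) ≈ 0.627 rad (36.0°). The total great-circle distance is δ·R ≈ 0.627 × 3959 ≈ 2484 mi, so the target fraction is f = 500/2484 ≈ 0.201.
Interpolate at f ≈ 0.201 with slerp weights a = sin((1−f)δ)/sin δ ≈ 0.818, b = sin(fδ)/sin δ ≈ 0.215.
p = a·p₁ + b·p₂ ≈ (-0.078, 0.673, -0.735); φ = arcsin(p_z) ≈ -47.33°, λ = atan2(p_y, p_x) ≈ 96.60°.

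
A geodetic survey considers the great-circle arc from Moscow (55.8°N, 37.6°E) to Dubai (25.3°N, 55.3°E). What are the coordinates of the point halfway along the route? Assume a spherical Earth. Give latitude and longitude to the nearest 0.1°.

≈ 40.9°N, 48.5°E

Write both endpoints as unit vectors p₁, p₂ with components (cos φ cos λ, cos φ sin λ, sin φ).
The central angle between the endpoints is δ = arccos(p₁·p₂) ≈ 0.578 rad (33.1°).
Interpolate at f = 1/2 with slerp weights a = sin((1−f)δ)/sin δ ≈ 0.522, b = sin(fδ)/sin δ ≈ 0.522.
p = a·p₁ + b·p₂ ≈ (0.501, 0.567, 0.654); φ = arcsin(p_z) ≈ 40.87°, λ = atan2(p_y, p_x) ≈ 48.53°.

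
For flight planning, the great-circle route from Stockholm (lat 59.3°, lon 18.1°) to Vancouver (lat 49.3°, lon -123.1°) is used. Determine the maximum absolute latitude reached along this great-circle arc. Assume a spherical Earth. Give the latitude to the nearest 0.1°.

≈ 76.9°

The great circle lies in the plane with unit normal n̂ = (p₁ × p₂)/|p₁ × p₂|.
Here n̂_z ≈ -0.227; the vertex latitude is φ_max = arccos|n̂_z| ≈ 76.9°.
Check via Clairaut: cos φ_max = |cos φ₁| · sin C = cos(59.3°)·sin(26.4°) ≈ 0.227, again giving ≈ 76.9°.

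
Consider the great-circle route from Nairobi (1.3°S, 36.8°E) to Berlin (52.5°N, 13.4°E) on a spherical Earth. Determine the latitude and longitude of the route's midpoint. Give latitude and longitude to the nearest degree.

≈ 26°N, 28°E

Convert each endpoint to a unit vector on the sphere (x = cos φ cos λ, y = cos φ sin λ, z = sin φ).
The central angle between the endpoints is δ = arccos(p₁·p₂) ≈ 1.000 rad (57.3°).
Interpolate at f = 1/2 with slerp weights a = sin((1−f)δ)/sin δ ≈ 0.570, b = sin(fδ)/sin δ ≈ 0.570.
p = a·p₁ + b·p₂ ≈ (0.793, 0.422, 0.439); φ = arcsin(p_z) ≈ 26.04°, λ = atan2(p_y, p_x) ≈ 27.98°.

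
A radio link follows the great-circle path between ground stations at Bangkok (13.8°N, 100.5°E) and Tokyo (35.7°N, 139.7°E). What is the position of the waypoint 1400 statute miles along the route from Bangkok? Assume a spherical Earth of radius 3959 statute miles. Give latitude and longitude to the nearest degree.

Write both endpoints as unit vectors p₁, p₂ with components (cos φ cos λ, cos φ sin λ, sin φ).
The central angle between the endpoints is δ = arccos(p₁·p₂) ≈ 0.722 rad (41.4°). The total great-circle distance is δ·R ≈ 0.722 × 3959 ≈ 2859 mi, so the target fraction is f = 1400/2859 ≈ 0.490.
Interpolate at f ≈ 0.490 with slerp weights a = sin((1−f)δ)/sin δ ≈ 0.545, b = sin(fδ)/sin δ ≈ 0.524.
p = a·p₁ + b·p₂ ≈ (-0.421, 0.796, 0.436); φ = arcsin(p_z) ≈ 25.83°, λ = atan2(p_y, p_x) ≈ 117.88°.

≈ (26°N, 118°E)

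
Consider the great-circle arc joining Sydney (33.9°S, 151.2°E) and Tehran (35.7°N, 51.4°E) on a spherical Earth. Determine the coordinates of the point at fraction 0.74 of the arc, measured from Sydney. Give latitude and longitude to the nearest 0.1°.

Write both endpoints as unit vectors p₁, p₂ with components (cos φ cos λ, cos φ sin λ, sin φ).
The central angle between the endpoints is δ = arccos(p₁·p₂) ≈ 2.027 rad (116.1°).
Interpolate at f = 0.74 with slerp weights a = sin((1−f)δ)/sin δ ≈ 0.560, b = sin(fδ)/sin δ ≈ 1.111.
p = a·p₁ + b·p₂ ≈ (0.155, 0.929, 0.336); φ = arcsin(p_z) ≈ 19.63°, λ = atan2(p_y, p_x) ≈ 80.50°.

≈ (19.6°N, 80.5°E)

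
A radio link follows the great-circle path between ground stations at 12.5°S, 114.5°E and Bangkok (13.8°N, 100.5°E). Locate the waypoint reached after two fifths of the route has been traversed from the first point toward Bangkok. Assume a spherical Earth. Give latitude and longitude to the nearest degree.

≈ 2°S, 109°E

Convert each endpoint to a unit vector on the sphere (x = cos φ cos λ, y = cos φ sin λ, z = sin φ).
The central angle between the endpoints is δ = arccos(p₁·p₂) ≈ 0.519 rad (29.7°).
Interpolate at f = 2/5 with slerp weights a = sin((1−f)δ)/sin δ ≈ 0.618, b = sin(fδ)/sin δ ≈ 0.416.
p = a·p₁ + b·p₂ ≈ (-0.324, 0.946, -0.035); φ = arcsin(p_z) ≈ -1.98°, λ = atan2(p_y, p_x) ≈ 108.89°.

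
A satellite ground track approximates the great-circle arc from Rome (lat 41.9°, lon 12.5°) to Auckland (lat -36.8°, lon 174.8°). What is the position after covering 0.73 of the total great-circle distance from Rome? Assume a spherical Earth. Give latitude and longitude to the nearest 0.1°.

≈ lat -10.4°, lon 134.8°

Write both endpoints as unit vectors p₁, p₂ with components (cos φ cos λ, cos φ sin λ, sin φ).
The central angle between the endpoints is δ = arccos(p₁·p₂) ≈ 2.887 rad (165.4°).
Interpolate at f = 0.73 with slerp weights a = sin((1−f)δ)/sin δ ≈ 2.794, b = sin(fδ)/sin δ ≈ 3.415.
p = a·p₁ + b·p₂ ≈ (-0.693, 0.698, -0.180); φ = arcsin(p_z) ≈ -10.37°, λ = atan2(p_y, p_x) ≈ 134.81°.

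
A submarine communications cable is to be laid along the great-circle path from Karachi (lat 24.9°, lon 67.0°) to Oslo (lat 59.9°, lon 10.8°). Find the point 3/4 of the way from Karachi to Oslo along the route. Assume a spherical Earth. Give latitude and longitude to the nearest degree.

≈ lat 54°, lon 32°

Convert each endpoint to a unit vector on the sphere (x = cos φ cos λ, y = cos φ sin λ, z = sin φ).
The central angle between the endpoints is δ = arccos(p₁·p₂) ≈ 0.905 rad (51.9°).
Interpolate at f = 3/4 with slerp weights a = sin((1−f)δ)/sin δ ≈ 0.285, b = sin(fδ)/sin δ ≈ 0.798.
p = a·p₁ + b·p₂ ≈ (0.494, 0.313, 0.811); φ = arcsin(p_z) ≈ 54.18°, λ = atan2(p_y, p_x) ≈ 32.36°.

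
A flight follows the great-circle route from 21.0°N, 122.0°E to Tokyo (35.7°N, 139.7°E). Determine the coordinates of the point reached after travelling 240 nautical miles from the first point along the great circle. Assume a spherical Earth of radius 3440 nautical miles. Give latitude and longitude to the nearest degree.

The haversine formula gives a central angle δ ≈ 0.373 rad (21.3°) between the endpoints. The total great-circle distance is δ·R ≈ 0.373 × 3440 ≈ 1282 nmi, so the target fraction is f = 240/1282 ≈ 0.187.
Interpolate at f ≈ 0.187 with slerp weights a = sin((1−f)δ)/sin δ ≈ 0.819, b = sin(fδ)/sin δ ≈ 0.191.
p = a·p₁ + b·p₂ ≈ (-0.524, 0.749, 0.405); φ = arcsin(p_z) ≈ 23.91°, λ = atan2(p_y, p_x) ≈ 124.96°.

≈ 24°N, 125°E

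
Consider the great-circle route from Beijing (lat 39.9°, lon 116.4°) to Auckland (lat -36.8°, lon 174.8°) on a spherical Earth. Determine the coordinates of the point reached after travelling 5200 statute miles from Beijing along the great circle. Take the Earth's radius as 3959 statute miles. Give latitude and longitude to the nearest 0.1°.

From cos δ = sin φ₁ sin φ₂ + cos φ₁ cos φ₂ cos Δλ, the central angle is δ ≈ 1.633 rad (93.6°). The total great-circle distance is δ·R ≈ 1.633 × 3959 ≈ 6466 mi, so the target fraction is f = 5200/6466 ≈ 0.804.
Interpolate at f ≈ 0.804 with slerp weights a = sin((1−f)δ)/sin δ ≈ 0.315, b = sin(fδ)/sin δ ≈ 0.969.
p = a·p₁ + b·p₂ ≈ (-0.880, 0.287, -0.378); φ = arcsin(p_z) ≈ -22.24°, λ = atan2(p_y, p_x) ≈ 161.96°.

≈ lat -22.2°, lon 162.0°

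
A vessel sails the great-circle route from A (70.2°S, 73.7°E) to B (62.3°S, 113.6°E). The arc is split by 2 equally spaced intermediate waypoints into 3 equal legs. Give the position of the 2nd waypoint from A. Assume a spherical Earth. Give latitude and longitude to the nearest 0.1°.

≈ (66.0°S, 103.2°E)

The haversine formula gives a central angle δ ≈ 0.305 rad (17.5°) between the endpoints.
Interpolate at f = 2/3 with slerp weights a = sin((1−f)δ)/sin δ ≈ 0.338, b = sin(fδ)/sin δ ≈ 0.672.
p = a·p₁ + b·p₂ ≈ (-0.093, 0.396, -0.913); φ = arcsin(p_z) ≈ -65.98°, λ = atan2(p_y, p_x) ≈ 103.21°.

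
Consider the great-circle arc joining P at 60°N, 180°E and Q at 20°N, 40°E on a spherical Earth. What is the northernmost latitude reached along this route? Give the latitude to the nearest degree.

≈ 72°N

The great circle lies in the plane with unit normal n̂ = (p₁ × p₂)/|p₁ × p₂|.
Here n̂_z ≈ -0.303; the vertex latitude is φ_max = arccos|n̂_z| ≈ 72.4°.
Check via Clairaut: cos φ_max = |cos φ₁| · sin C = cos(60.0°)·sin(37.2°) ≈ 0.303, again giving ≈ 72.4°.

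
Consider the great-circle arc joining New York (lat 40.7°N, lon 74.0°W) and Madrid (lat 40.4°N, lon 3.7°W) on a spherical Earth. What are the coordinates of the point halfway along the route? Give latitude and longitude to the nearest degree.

From cos δ = sin φ₁ sin φ₂ + cos φ₁ cos φ₂ cos Δλ, the central angle is δ ≈ 0.906 rad (51.9°).
Interpolate at f = 1/2 with slerp weights a = sin((1−f)δ)/sin δ ≈ 0.556, b = sin(fδ)/sin δ ≈ 0.556.
p = a·p₁ + b·p₂ ≈ (0.539, -0.433, 0.723); φ = arcsin(p_z) ≈ 46.30°, λ = atan2(p_y, p_x) ≈ -38.76°.

≈ lat 46°N, lon 39°W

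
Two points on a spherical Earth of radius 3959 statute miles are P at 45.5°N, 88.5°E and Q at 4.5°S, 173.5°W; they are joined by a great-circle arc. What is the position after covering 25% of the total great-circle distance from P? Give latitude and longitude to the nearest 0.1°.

Write both endpoints as unit vectors p₁, p₂ with components (cos φ cos λ, cos φ sin λ, sin φ).
The central angle between the endpoints is δ = arccos(p₁·p₂) ≈ 1.725 rad (98.8°).
Interpolate at f = 0.25 with slerp weights a = sin((1−f)δ)/sin δ ≈ 0.973, b = sin(fδ)/sin δ ≈ 0.423.
p = a·p₁ + b·p₂ ≈ (-0.401, 0.634, 0.661); φ = arcsin(p_z) ≈ 41.38°, λ = atan2(p_y, p_x) ≈ 122.31°.

≈ 41.4°N, 122.3°E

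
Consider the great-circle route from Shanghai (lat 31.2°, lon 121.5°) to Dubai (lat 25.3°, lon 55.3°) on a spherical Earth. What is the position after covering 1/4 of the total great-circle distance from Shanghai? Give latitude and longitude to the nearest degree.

The haversine formula gives a central angle δ ≈ 1.008 rad (57.8°) between the endpoints.
Interpolate at f = 1/4 with slerp weights a = sin((1−f)δ)/sin δ ≈ 0.811, b = sin(fδ)/sin δ ≈ 0.295.
p = a·p₁ + b·p₂ ≈ (-0.211, 0.811, 0.546); φ = arcsin(p_z) ≈ 33.11°, λ = atan2(p_y, p_x) ≈ 104.57°.

≈ lat 33°, lon 105°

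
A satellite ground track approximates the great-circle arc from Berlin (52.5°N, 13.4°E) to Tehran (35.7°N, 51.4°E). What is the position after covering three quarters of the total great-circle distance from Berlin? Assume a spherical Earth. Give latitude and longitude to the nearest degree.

Write both endpoints as unit vectors p₁, p₂ with components (cos φ cos λ, cos φ sin λ, sin φ).
The central angle between the endpoints is δ = arccos(p₁·p₂) ≈ 0.550 rad (31.5°).
Interpolate at f = 3/4 with slerp weights a = sin((1−f)δ)/sin δ ≈ 0.262, b = sin(fδ)/sin δ ≈ 0.767.
p = a·p₁ + b·p₂ ≈ (0.544, 0.524, 0.656); φ = arcsin(p_z) ≈ 40.97°, λ = atan2(p_y, p_x) ≈ 43.92°.

≈ 41°N, 44°E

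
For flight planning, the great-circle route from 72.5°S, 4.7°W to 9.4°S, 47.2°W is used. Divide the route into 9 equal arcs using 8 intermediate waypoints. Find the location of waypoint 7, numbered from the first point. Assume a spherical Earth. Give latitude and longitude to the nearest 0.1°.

≈ 24.1°S, 43.6°W

Convert each endpoint to a unit vector on the sphere (x = cos φ cos λ, y = cos φ sin λ, z = sin φ).
The central angle between the endpoints is δ = arccos(p₁·p₂) ≈ 1.187 rad (68.0°).
Interpolate at f = 7/9 with slerp weights a = sin((1−f)δ)/sin δ ≈ 0.281, b = sin(fδ)/sin δ ≈ 0.860.
p = a·p₁ + b·p₂ ≈ (0.661, -0.630, -0.409); φ = arcsin(p_z) ≈ -24.12°, λ = atan2(p_y, p_x) ≈ -43.61°.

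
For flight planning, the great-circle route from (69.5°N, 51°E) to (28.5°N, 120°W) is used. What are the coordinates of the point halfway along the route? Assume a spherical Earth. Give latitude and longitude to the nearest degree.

Write both endpoints as unit vectors p₁, p₂ with components (cos φ cos λ, cos φ sin λ, sin φ).
The central angle between the endpoints is δ = arccos(p₁·p₂) ≈ 1.427 rad (81.8°).
Interpolate at f = 1/2 with slerp weights a = sin((1−f)δ)/sin δ ≈ 0.661, b = sin(fδ)/sin δ ≈ 0.661.
p = a·p₁ + b·p₂ ≈ (-0.145, -0.323, 0.935); φ = arcsin(p_z) ≈ 69.25°, λ = atan2(p_y, p_x) ≈ -114.13°.

≈ (69°N, 114°W)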